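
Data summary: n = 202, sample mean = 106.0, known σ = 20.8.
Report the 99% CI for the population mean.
(102.23, 109.77)

z-interval (σ known):
z* = 2.576 for 99% confidence

Margin of error = z* · σ/√n = 2.576 · 20.8/√202 = 3.77

CI: (106.0 - 3.77, 106.0 + 3.77) = (102.23, 109.77)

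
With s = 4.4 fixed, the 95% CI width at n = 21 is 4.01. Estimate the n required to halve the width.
n ≈ 84

CI width ∝ 1/√n
To reduce width by factor 2, need √n to grow by 2 → need 2² = 4 times as many samples.

Current: n = 21, width = 4.01
New: n = 84, width ≈ 1.91

Width reduced by factor of 4.01/1.91 = 2.10.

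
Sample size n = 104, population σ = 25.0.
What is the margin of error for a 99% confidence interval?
Margin of error = 6.31

Margin of error = z* · σ/√n
= 2.576 · 25.0/√104
= 2.576 · 25.0/10.1980
= 6.31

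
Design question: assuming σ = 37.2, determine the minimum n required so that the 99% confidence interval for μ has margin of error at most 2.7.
n ≥ 1260

For margin E ≤ 2.7:
n ≥ (z* · σ / E)²
n ≥ (2.576 · 37.2 / 2.7)²
n ≥ 1259.65

Minimum n = 1260 (rounding up)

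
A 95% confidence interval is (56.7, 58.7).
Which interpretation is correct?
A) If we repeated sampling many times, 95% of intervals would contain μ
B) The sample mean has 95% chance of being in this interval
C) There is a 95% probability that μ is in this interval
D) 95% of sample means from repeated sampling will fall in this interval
A

A) Correct — this is the frequentist long-run coverage interpretation.
B) Wrong — x̄ is observed and sits in the interval by construction.
C) Wrong — μ is fixed; the randomness lives in the interval, not in μ.
D) Wrong — coverage applies to intervals containing μ, not to future x̄ values.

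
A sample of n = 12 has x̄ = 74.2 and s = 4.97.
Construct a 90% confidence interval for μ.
(71.62, 76.78)

t-interval (σ unknown):
df = n - 1 = 11
t* = 1.796 for 90% confidence

Margin of error = t* · s/√n = 1.796 · 4.97/√12 = 2.58

CI: (71.62, 76.78)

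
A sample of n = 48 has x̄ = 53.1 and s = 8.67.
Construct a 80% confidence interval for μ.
(51.47, 54.73)

t-interval (σ unknown):
df = n - 1 = 47
t* = 1.300 for 80% confidence

Margin of error = t* · s/√n = 1.300 · 8.67/√48 = 1.63

CI: (51.47, 54.73)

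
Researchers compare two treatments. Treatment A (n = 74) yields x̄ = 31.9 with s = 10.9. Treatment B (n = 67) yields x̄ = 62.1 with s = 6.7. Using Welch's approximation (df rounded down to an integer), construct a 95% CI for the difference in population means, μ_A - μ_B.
(-33.19, -27.21)

Difference: x̄₁ - x̄₂ = -30.20
SE = √(s₁²/n₁ + s₂²/n₂) = √(10.9²/74 + 6.7²/67) = 1.5085
df = 122.96 → 122 (Welch–Satterthwaite, rounded down)
t* = 1.980

CI: -30.20 ± 1.980 · 1.5085 = -30.20 ± 2.99 = (-33.19, -27.21)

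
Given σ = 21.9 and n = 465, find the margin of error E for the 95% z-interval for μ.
Margin of error = 1.99

Margin of error = z* · σ/√n
= 1.960 · 21.9/√465
= 1.960 · 21.9/21.5639
= 1.99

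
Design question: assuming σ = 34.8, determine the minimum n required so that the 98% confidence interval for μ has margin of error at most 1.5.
n ≥ 2913

For margin E ≤ 1.5:
n ≥ (z* · σ / E)²
n ≥ (2.326 · 34.8 / 1.5)²
n ≥ 2912.03

Minimum n = 2913 (rounding up)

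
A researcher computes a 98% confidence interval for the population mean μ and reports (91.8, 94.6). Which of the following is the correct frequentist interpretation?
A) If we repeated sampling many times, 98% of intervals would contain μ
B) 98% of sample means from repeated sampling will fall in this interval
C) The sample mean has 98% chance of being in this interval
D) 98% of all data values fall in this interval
A

A) Correct — this is the frequentist long-run coverage interpretation.
B) Wrong — coverage applies to intervals containing μ, not to future x̄ values.
C) Wrong — x̄ is observed and sits in the interval by construction.
D) Wrong — a CI is about the parameter μ, not individual data values.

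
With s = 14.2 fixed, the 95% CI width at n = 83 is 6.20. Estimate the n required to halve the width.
n ≈ 332

CI width ∝ 1/√n
To reduce width by factor 2, need √n to grow by 2 → need 2² = 4 times as many samples.

Current: n = 83, width = 6.20
New: n = 332, width ≈ 3.07

Width reduced by factor of 6.20/3.07 = 2.02.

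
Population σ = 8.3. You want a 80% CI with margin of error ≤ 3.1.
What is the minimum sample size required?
n ≥ 12

For margin E ≤ 3.1:
n ≥ (z* · σ / E)²
n ≥ (1.282 · 8.3 / 3.1)²
n ≥ 11.78

Minimum n = 12 (rounding up)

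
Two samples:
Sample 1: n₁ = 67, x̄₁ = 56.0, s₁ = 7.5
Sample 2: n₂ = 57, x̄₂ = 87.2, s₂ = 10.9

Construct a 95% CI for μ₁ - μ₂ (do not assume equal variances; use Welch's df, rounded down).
(-34.59, -27.81)

Difference: x̄₁ - x̄₂ = -31.20
SE = √(s₁²/n₁ + s₂²/n₂) = √(7.5²/67 + 10.9²/57) = 1.7100
df = 96.86 → 96 (Welch–Satterthwaite, rounded down)
t* = 1.985

CI: -31.20 ± 1.985 · 1.7100 = -31.20 ± 3.39 = (-34.59, -27.81)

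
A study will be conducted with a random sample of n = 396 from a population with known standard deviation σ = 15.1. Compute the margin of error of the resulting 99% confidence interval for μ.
Margin of error = 1.95

Margin of error = z* · σ/√n
= 2.576 · 15.1/√396
= 2.576 · 15.1/19.8997
= 1.95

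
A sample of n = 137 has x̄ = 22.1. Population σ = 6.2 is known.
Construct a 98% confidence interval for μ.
(20.87, 23.33)

z-interval (σ known):
z* = 2.326 for 98% confidence

Margin of error = z* · σ/√n = 2.326 · 6.2/√137 = 1.23

CI: (22.1 - 1.23, 22.1 + 1.23) = (20.87, 23.33)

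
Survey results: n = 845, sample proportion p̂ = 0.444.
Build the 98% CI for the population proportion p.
(0.404, 0.484)

Proportion CI:
SE = √(p̂(1-p̂)/n) = √(0.444 · 0.556 / 845) = 0.01709

z* = 2.326
Margin = z* · SE = 2.326 · 0.01709 = 0.0398

CI: 0.444 ± 0.0398 = (0.404, 0.484)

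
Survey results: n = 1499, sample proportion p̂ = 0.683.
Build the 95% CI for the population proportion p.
(0.659, 0.707)

Proportion CI:
SE = √(p̂(1-p̂)/n) = √(0.683 · 0.317 / 1499) = 0.01202

z* = 1.960
Margin = z* · SE = 1.960 · 0.01202 = 0.0236

CI: 0.683 ± 0.0236 = (0.659, 0.707)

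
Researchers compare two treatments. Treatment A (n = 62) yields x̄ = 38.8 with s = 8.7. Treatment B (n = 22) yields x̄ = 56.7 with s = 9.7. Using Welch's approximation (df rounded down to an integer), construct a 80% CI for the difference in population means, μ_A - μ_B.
(-20.97, -14.83)

Difference: x̄₁ - x̄₂ = -17.90
SE = √(s₁²/n₁ + s₂²/n₂) = √(8.7²/62 + 9.7²/22) = 2.3447
df = 33.75 → 33 (Welch–Satterthwaite, rounded down)
t* = 1.308

CI: -17.90 ± 1.308 · 2.3447 = -17.90 ± 3.07 = (-20.97, -14.83)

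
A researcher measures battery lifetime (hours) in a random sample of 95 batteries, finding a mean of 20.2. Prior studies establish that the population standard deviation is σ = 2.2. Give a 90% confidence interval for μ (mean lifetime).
(19.83, 20.57)

z-interval (σ known):
z* = 1.645 for 90% confidence

Margin of error = z* · σ/√n = 1.645 · 2.2/√95 = 0.37

CI: (20.2 - 0.37, 20.2 + 0.37) = (19.83, 20.57)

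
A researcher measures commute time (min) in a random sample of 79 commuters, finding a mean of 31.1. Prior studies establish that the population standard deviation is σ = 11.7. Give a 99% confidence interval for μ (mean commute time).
(27.71, 34.49)

z-interval (σ known):
z* = 2.576 for 99% confidence

Margin of error = z* · σ/√n = 2.576 · 11.7/√79 = 3.39

CI: (31.1 - 3.39, 31.1 + 3.39) = (27.71, 34.49)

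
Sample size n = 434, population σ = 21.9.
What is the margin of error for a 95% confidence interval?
Margin of error = 2.06

Margin of error = z* · σ/√n
= 1.960 · 21.9/√434
= 1.960 · 21.9/20.8327
= 2.06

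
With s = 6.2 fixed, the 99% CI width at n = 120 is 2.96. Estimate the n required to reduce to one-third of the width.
n ≈ 1080

CI width ∝ 1/√n
To reduce width by factor 3, need √n to grow by 3 → need 3² = 9 times as many samples.

Current: n = 120, width = 2.96
New: n = 1080, width ≈ 0.97

Width reduced by factor of 2.96/0.97 = 3.05.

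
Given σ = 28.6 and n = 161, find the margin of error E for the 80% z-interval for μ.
Margin of error = 2.89

Margin of error = z* · σ/√n
= 1.282 · 28.6/√161
= 1.282 · 28.6/12.6886
= 2.89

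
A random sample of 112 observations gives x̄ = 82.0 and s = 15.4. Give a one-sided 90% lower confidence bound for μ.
μ ≥ 80.12

Lower bound (one-sided):
t* = 1.289 (one-sided for 90%)
Lower bound = x̄ - t* · s/√n = 82.0 - 1.289 · 15.4/√112 = 80.12

We are 90% confident that μ ≥ 80.12.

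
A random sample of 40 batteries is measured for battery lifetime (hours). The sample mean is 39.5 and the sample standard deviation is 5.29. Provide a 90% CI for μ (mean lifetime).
(38.09, 40.91)

t-interval (σ unknown):
df = n - 1 = 39
t* = 1.685 for 90% confidence

Margin of error = t* · s/√n = 1.685 · 5.29/√40 = 1.41

CI: (38.09, 40.91)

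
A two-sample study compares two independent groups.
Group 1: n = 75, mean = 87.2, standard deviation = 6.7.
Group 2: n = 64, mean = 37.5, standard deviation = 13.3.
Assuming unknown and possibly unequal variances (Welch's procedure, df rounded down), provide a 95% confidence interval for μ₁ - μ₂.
(46.06, 53.34)

Difference: x̄₁ - x̄₂ = 49.70
SE = √(s₁²/n₁ + s₂²/n₂) = √(6.7²/75 + 13.3²/64) = 1.8337
df = 89.66 → 89 (Welch–Satterthwaite, rounded down)
t* = 1.987

CI: 49.70 ± 1.987 · 1.8337 = 49.70 ± 3.64 = (46.06, 53.34)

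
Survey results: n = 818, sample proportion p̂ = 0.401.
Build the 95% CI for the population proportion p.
(0.367, 0.435)

Proportion CI:
SE = √(p̂(1-p̂)/n) = √(0.401 · 0.599 / 818) = 0.01714

z* = 1.960
Margin = z* · SE = 1.960 · 0.01714 = 0.0336

CI: 0.401 ± 0.0336 = (0.367, 0.435)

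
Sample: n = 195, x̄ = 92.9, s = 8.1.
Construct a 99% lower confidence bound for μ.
μ ≥ 91.54

Lower bound (one-sided):
t* = 2.346 (one-sided for 99%)
Lower bound = x̄ - t* · s/√n = 92.9 - 2.346 · 8.1/√195 = 91.54

We are 99% confident that μ ≥ 91.54.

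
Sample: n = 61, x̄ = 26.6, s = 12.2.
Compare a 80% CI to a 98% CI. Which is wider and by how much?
98% CI is wider by 3.42

df = 60
80% CI: t* = 1.296, (24.58, 28.62), width = 2 · t* · s/√n = 4.05
98% CI: t* = 2.390, (22.87, 30.33), width = 2 · t* · s/√n = 7.47

The 98% CI is wider by 7.47 - 4.05 = 3.42.
Higher confidence requires a wider interval.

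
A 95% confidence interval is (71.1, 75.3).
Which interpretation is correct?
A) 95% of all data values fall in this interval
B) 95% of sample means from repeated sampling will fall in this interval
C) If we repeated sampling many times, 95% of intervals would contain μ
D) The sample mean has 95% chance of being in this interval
C

A) Wrong — a CI is about the parameter μ, not individual data values.
B) Wrong — coverage applies to intervals containing μ, not to future x̄ values.
C) Correct — this is the frequentist long-run coverage interpretation.
D) Wrong — x̄ is observed and sits in the interval by construction.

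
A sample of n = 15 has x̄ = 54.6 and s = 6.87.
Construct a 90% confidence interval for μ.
(51.48, 57.72)

t-interval (σ unknown):
df = n - 1 = 14
t* = 1.761 for 90% confidence

Margin of error = t* · s/√n = 1.761 · 6.87/√15 = 3.12

CI: (51.48, 57.72)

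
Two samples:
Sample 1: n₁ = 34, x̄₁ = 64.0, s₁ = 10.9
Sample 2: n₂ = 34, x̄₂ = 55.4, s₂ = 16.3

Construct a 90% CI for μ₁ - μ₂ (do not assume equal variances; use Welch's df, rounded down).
(2.98, 14.22)

Difference: x̄₁ - x̄₂ = 8.60
SE = √(s₁²/n₁ + s₂²/n₂) = √(10.9²/34 + 16.3²/34) = 3.3629
df = 57.60 → 57 (Welch–Satterthwaite, rounded down)
t* = 1.672

CI: 8.60 ± 1.672 · 3.3629 = 8.60 ± 5.62 = (2.98, 14.22)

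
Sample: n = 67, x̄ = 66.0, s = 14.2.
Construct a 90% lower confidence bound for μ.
μ ≥ 63.75

Lower bound (one-sided):
t* = 1.295 (one-sided for 90%)
Lower bound = x̄ - t* · s/√n = 66.0 - 1.295 · 14.2/√67 = 63.75

We are 90% confident that μ ≥ 63.75.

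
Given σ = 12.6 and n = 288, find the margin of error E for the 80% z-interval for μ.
Margin of error = 0.95

Margin of error = z* · σ/√n
= 1.282 · 12.6/√288
= 1.282 · 12.6/16.9706
= 0.95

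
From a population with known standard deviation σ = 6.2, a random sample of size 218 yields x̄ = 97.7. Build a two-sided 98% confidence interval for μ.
(96.72, 98.68)

z-interval (σ known):
z* = 2.326 for 98% confidence

Margin of error = z* · σ/√n = 2.326 · 6.2/√218 = 0.98

CI: (97.7 - 0.98, 97.7 + 0.98) = (96.72, 98.68)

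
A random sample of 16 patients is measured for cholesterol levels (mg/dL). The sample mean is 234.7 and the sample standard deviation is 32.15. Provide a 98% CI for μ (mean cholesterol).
(213.79, 255.61)

t-interval (σ unknown):
df = n - 1 = 15
t* = 2.602 for 98% confidence

Margin of error = t* · s/√n = 2.602 · 32.15/√16 = 20.91

CI: (213.79, 255.61)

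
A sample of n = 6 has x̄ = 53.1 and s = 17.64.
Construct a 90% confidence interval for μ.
(38.59, 67.61)

t-interval (σ unknown):
df = n - 1 = 5
t* = 2.015 for 90% confidence

Margin of error = t* · s/√n = 2.015 · 17.64/√6 = 14.51

CI: (38.59, 67.61)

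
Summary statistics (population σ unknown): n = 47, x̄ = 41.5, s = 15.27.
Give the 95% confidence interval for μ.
(37.02, 45.98)

t-interval (σ unknown):
df = n - 1 = 46
t* = 2.013 for 95% confidence

Margin of error = t* · s/√n = 2.013 · 15.27/√47 = 4.48

CI: (37.02, 45.98)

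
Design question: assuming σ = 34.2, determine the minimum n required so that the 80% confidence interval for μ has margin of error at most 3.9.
n ≥ 127

For margin E ≤ 3.9:
n ≥ (z* · σ / E)²
n ≥ (1.282 · 34.2 / 3.9)²
n ≥ 126.39

Minimum n = 127 (rounding up)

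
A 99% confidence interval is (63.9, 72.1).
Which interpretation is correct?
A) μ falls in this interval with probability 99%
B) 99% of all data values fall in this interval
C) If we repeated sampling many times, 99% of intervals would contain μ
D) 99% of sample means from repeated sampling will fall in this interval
C

A) Wrong — μ is fixed; the randomness lives in the interval, not in μ.
B) Wrong — a CI is about the parameter μ, not individual data values.
C) Correct — this is the frequentist long-run coverage interpretation.
D) Wrong — coverage applies to intervals containing μ, not to future x̄ values.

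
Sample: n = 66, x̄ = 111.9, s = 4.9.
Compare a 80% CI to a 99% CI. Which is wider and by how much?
99% CI is wider by 1.64

df = 65
80% CI: t* = 1.295, (111.12, 112.68), width = 2 · t* · s/√n = 1.56
99% CI: t* = 2.654, (110.30, 113.50), width = 2 · t* · s/√n = 3.20

The 99% CI is wider by 3.20 - 1.56 = 1.64.
Higher confidence requires a wider interval.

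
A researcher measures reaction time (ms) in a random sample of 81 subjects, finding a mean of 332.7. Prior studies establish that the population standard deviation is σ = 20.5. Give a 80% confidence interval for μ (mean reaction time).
(329.78, 335.62)

z-interval (σ known):
z* = 1.282 for 80% confidence

Margin of error = z* · σ/√n = 1.282 · 20.5/√81 = 2.92

CI: (332.7 - 2.92, 332.7 + 2.92) = (329.78, 335.62)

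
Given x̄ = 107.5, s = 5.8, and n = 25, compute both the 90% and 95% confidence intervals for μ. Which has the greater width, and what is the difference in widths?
95% CI is wider by 0.82

df = 24
90% CI: t* = 1.711, (105.52, 109.48), width = 2 · t* · s/√n = 3.97
95% CI: t* = 2.064, (105.11, 109.89), width = 2 · t* · s/√n = 4.79

The 95% CI is wider by 4.79 - 3.97 = 0.82.
Higher confidence requires a wider interval.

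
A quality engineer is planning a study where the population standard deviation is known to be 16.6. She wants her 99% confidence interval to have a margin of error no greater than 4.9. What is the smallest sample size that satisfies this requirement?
n ≥ 77

For margin E ≤ 4.9:
n ≥ (z* · σ / E)²
n ≥ (2.576 · 16.6 / 4.9)²
n ≥ 76.16

Minimum n = 77 (rounding up)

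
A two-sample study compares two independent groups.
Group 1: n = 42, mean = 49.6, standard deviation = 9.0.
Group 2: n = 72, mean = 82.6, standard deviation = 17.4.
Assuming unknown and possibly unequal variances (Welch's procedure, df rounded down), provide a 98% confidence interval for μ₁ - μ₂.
(-38.85, -27.15)

Difference: x̄₁ - x̄₂ = -33.00
SE = √(s₁²/n₁ + s₂²/n₂) = √(9.0²/42 + 17.4²/72) = 2.4766
df = 110.73 → 110 (Welch–Satterthwaite, rounded down)
t* = 2.361

CI: -33.00 ± 2.361 · 2.4766 = -33.00 ± 5.85 = (-38.85, -27.15)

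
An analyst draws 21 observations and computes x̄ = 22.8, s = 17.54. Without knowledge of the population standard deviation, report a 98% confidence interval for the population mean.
(13.12, 32.48)

t-interval (σ unknown):
df = n - 1 = 20
t* = 2.528 for 98% confidence

Margin of error = t* · s/√n = 2.528 · 17.54/√21 = 9.68

CI: (13.12, 32.48)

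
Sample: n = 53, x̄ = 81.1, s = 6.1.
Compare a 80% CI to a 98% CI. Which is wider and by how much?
98% CI is wider by 1.84

df = 52
80% CI: t* = 1.298, (80.01, 82.19), width = 2 · t* · s/√n = 2.18
98% CI: t* = 2.400, (79.09, 83.11), width = 2 · t* · s/√n = 4.02

The 98% CI is wider by 4.02 - 2.18 = 1.84.
Higher confidence requires a wider interval.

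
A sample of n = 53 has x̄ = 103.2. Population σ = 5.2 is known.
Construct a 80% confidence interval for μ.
(102.28, 104.12)

z-interval (σ known):
z* = 1.282 for 80% confidence

Margin of error = z* · σ/√n = 1.282 · 5.2/√53 = 0.92

CI: (103.2 - 0.92, 103.2 + 0.92) = (102.28, 104.12)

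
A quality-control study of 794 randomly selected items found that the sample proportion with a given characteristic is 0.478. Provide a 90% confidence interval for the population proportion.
(0.449, 0.507)

Proportion CI:
SE = √(p̂(1-p̂)/n) = √(0.478 · 0.522 / 794) = 0.01773

z* = 1.645
Margin = z* · SE = 1.645 · 0.01773 = 0.0292

CI: 0.478 ± 0.0292 = (0.449, 0.507)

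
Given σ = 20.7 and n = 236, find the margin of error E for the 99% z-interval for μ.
Margin of error = 3.47

Margin of error = z* · σ/√n
= 2.576 · 20.7/√236
= 2.576 · 20.7/15.3623
= 3.47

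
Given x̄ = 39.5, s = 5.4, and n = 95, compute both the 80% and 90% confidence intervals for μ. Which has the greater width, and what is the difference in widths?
90% CI is wider by 0.41

df = 94
80% CI: t* = 1.291, (38.78, 40.22), width = 2 · t* · s/√n = 1.43
90% CI: t* = 1.661, (38.58, 40.42), width = 2 · t* · s/√n = 1.84

The 90% CI is wider by 1.84 - 1.43 = 0.41.
Higher confidence requires a wider interval.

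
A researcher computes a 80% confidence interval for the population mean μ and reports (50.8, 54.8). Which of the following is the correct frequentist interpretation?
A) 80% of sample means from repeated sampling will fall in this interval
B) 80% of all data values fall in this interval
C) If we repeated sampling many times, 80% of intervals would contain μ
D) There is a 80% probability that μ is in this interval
C

A) Wrong — coverage applies to intervals containing μ, not to future x̄ values.
B) Wrong — a CI is about the parameter μ, not individual data values.
C) Correct — this is the frequentist long-run coverage interpretation.
D) Wrong — μ is fixed; the randomness lives in the interval, not in μ.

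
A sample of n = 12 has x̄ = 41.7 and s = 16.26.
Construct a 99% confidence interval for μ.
(27.12, 56.28)

t-interval (σ unknown):
df = n - 1 = 11
t* = 3.106 for 99% confidence

Margin of error = t* · s/√n = 3.106 · 16.26/√12 = 14.58

CI: (27.12, 56.28)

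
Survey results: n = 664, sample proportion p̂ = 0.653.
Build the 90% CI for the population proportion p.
(0.623, 0.683)

Proportion CI:
SE = √(p̂(1-p̂)/n) = √(0.653 · 0.347 / 664) = 0.01847

z* = 1.645
Margin = z* · SE = 1.645 · 0.01847 = 0.0304

CI: 0.653 ± 0.0304 = (0.623, 0.683)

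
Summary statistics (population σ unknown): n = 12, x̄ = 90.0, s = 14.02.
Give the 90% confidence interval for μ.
(82.73, 97.27)

t-interval (σ unknown):
df = n - 1 = 11
t* = 1.796 for 90% confidence

Margin of error = t* · s/√n = 1.796 · 14.02/√12 = 7.27

CI: (82.73, 97.27)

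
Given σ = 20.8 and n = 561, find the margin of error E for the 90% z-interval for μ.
Margin of error = 1.44

Margin of error = z* · σ/√n
= 1.645 · 20.8/√561
= 1.645 · 20.8/23.6854
= 1.44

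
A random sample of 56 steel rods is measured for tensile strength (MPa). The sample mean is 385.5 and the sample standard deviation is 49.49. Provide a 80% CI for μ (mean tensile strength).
(376.92, 394.08)

t-interval (σ unknown):
df = n - 1 = 55
t* = 1.297 for 80% confidence

Margin of error = t* · s/√n = 1.297 · 49.49/√56 = 8.58

CI: (376.92, 394.08)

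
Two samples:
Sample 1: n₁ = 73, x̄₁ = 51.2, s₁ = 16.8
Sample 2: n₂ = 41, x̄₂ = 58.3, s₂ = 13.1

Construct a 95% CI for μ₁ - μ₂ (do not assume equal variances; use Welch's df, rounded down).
(-12.73, -1.47)

Difference: x̄₁ - x̄₂ = -7.10
SE = √(s₁²/n₁ + s₂²/n₂) = √(16.8²/73 + 13.1²/41) = 2.8376
df = 100.42 → 100 (Welch–Satterthwaite, rounded down)
t* = 1.984

CI: -7.10 ± 1.984 · 2.8376 = -7.10 ± 5.63 = (-12.73, -1.47)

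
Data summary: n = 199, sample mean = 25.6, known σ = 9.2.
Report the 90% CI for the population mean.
(24.53, 26.67)

z-interval (σ known):
z* = 1.645 for 90% confidence

Margin of error = z* · σ/√n = 1.645 · 9.2/√199 = 1.07

CI: (25.6 - 1.07, 25.6 + 1.07) = (24.53, 26.67)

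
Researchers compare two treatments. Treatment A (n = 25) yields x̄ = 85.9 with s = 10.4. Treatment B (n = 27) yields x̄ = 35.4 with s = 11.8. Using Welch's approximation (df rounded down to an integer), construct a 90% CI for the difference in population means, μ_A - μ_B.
(45.34, 55.66)

Difference: x̄₁ - x̄₂ = 50.50
SE = √(s₁²/n₁ + s₂²/n₂) = √(10.4²/25 + 11.8²/27) = 3.0795
df = 49.89 → 49 (Welch–Satterthwaite, rounded down)
t* = 1.677

CI: 50.50 ± 1.677 · 3.0795 = 50.50 ± 5.16 = (45.34, 55.66)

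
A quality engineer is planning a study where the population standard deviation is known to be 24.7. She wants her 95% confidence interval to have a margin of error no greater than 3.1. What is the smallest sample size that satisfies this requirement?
n ≥ 244

For margin E ≤ 3.1:
n ≥ (z* · σ / E)²
n ≥ (1.960 · 24.7 / 3.1)²
n ≥ 243.88

Minimum n = 244 (rounding up)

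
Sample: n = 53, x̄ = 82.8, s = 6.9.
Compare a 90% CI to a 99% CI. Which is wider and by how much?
99% CI is wider by 1.89

df = 52
90% CI: t* = 1.675, (81.21, 84.39), width = 2 · t* · s/√n = 3.18
99% CI: t* = 2.674, (80.27, 85.33), width = 2 · t* · s/√n = 5.07

The 99% CI is wider by 5.07 - 3.18 = 1.89.
Higher confidence requires a wider interval.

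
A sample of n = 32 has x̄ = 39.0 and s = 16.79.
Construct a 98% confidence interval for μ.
(31.72, 46.28)

t-interval (σ unknown):
df = n - 1 = 31
t* = 2.453 for 98% confidence

Margin of error = t* · s/√n = 2.453 · 16.79/√32 = 7.28

CI: (31.72, 46.28)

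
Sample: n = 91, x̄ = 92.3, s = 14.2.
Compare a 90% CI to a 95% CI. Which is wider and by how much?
95% CI is wider by 0.97

df = 90
90% CI: t* = 1.662, (89.83, 94.77), width = 2 · t* · s/√n = 4.95
95% CI: t* = 1.987, (89.34, 95.26), width = 2 · t* · s/√n = 5.92

The 95% CI is wider by 5.92 - 4.95 = 0.97.
Higher confidence requires a wider interval.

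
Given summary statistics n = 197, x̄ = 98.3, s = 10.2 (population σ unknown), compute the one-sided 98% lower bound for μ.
μ ≥ 96.80

Lower bound (one-sided):
t* = 2.068 (one-sided for 98%)
Lower bound = x̄ - t* · s/√n = 98.3 - 2.068 · 10.2/√197 = 96.80

We are 98% confident that μ ≥ 96.80.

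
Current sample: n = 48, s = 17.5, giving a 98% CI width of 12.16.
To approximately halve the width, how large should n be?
n ≈ 192

CI width ∝ 1/√n
To reduce width by factor 2, need √n to grow by 2 → need 2² = 4 times as many samples.

Current: n = 48, width = 12.16
New: n = 192, width ≈ 5.93

Width reduced by factor of 12.16/5.93 = 2.05.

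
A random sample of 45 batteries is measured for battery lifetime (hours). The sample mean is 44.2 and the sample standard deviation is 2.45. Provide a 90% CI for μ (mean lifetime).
(43.59, 44.81)

t-interval (σ unknown):
df = n - 1 = 44
t* = 1.680 for 90% confidence

Margin of error = t* · s/√n = 1.680 · 2.45/√45 = 0.61

CI: (43.59, 44.81)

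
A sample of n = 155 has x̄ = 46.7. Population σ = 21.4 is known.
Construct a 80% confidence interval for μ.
(44.50, 48.90)

z-interval (σ known):
z* = 1.282 for 80% confidence

Margin of error = z* · σ/√n = 1.282 · 21.4/√155 = 2.20

CI: (46.7 - 2.20, 46.7 + 2.20) = (44.50, 48.90)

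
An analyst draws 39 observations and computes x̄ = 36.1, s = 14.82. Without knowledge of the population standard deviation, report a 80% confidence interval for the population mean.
(33.01, 39.19)

t-interval (σ unknown):
df = n - 1 = 38
t* = 1.304 for 80% confidence

Margin of error = t* · s/√n = 1.304 · 14.82/√39 = 3.09

CI: (33.01, 39.19)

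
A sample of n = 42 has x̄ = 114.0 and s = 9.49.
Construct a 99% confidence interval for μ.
(110.04, 117.96)

t-interval (σ unknown):
df = n - 1 = 41
t* = 2.701 for 99% confidence

Margin of error = t* · s/√n = 2.701 · 9.49/√42 = 3.96

CI: (110.04, 117.96)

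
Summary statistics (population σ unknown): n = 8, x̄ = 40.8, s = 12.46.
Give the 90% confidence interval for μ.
(32.45, 49.15)

t-interval (σ unknown):
df = n - 1 = 7
t* = 1.895 for 90% confidence

Margin of error = t* · s/√n = 1.895 · 12.46/√8 = 8.35

CI: (32.45, 49.15)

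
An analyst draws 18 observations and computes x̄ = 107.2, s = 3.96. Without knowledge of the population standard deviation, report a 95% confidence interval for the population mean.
(105.23, 109.17)

t-interval (σ unknown):
df = n - 1 = 17
t* = 2.110 for 95% confidence

Margin of error = t* · s/√n = 2.110 · 3.96/√18 = 1.97

CI: (105.23, 109.17)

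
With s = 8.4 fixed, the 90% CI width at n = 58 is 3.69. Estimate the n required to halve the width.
n ≈ 232

CI width ∝ 1/√n
To reduce width by factor 2, need √n to grow by 2 → need 2² = 4 times as many samples.

Current: n = 58, width = 3.69
New: n = 232, width ≈ 1.82

Width reduced by factor of 3.69/1.82 = 2.03.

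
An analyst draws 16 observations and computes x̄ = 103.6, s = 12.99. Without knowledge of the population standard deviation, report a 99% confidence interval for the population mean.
(94.03, 113.17)

t-interval (σ unknown):
df = n - 1 = 15
t* = 2.947 for 99% confidence

Margin of error = t* · s/√n = 2.947 · 12.99/√16 = 9.57

CI: (94.03, 113.17)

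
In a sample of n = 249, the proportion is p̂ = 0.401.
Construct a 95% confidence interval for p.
(0.340, 0.462)

Proportion CI:
SE = √(p̂(1-p̂)/n) = √(0.401 · 0.599 / 249) = 0.03106

z* = 1.960
Margin = z* · SE = 1.960 · 0.03106 = 0.0609

CI: 0.401 ± 0.0609 = (0.340, 0.462)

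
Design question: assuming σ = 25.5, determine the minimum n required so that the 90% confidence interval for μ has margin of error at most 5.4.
n ≥ 61

For margin E ≤ 5.4:
n ≥ (z* · σ / E)²
n ≥ (1.645 · 25.5 / 5.4)²
n ≥ 60.34

Minimum n = 61 (rounding up)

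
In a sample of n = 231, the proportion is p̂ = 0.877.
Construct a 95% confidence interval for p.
(0.835, 0.919)

Proportion CI:
SE = √(p̂(1-p̂)/n) = √(0.877 · 0.123 / 231) = 0.02161

z* = 1.960
Margin = z* · SE = 1.960 · 0.02161 = 0.0424

CI: 0.877 ± 0.0424 = (0.835, 0.919)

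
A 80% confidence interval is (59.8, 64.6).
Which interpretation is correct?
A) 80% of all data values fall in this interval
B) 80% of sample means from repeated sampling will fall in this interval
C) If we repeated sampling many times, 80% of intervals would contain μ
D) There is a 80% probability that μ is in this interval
C

A) Wrong — a CI is about the parameter μ, not individual data values.
B) Wrong — coverage applies to intervals containing μ, not to future x̄ values.
C) Correct — this is the frequentist long-run coverage interpretation.
D) Wrong — μ is fixed; the randomness lives in the interval, not in μ.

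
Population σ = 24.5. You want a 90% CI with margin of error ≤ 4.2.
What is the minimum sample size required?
n ≥ 93

For margin E ≤ 4.2:
n ≥ (z* · σ / E)²
n ≥ (1.645 · 24.5 / 4.2)²
n ≥ 92.08

Minimum n = 93 (rounding up)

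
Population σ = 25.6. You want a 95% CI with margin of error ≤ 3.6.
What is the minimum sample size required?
n ≥ 195

For margin E ≤ 3.6:
n ≥ (z* · σ / E)²
n ≥ (1.960 · 25.6 / 3.6)²
n ≥ 194.26

Minimum n = 195 (rounding up)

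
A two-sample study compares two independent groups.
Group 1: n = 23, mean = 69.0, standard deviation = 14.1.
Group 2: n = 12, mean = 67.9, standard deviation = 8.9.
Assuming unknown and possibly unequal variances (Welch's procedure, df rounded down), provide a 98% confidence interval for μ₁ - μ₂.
(-8.48, 10.68)

Difference: x̄₁ - x̄₂ = 1.10
SE = √(s₁²/n₁ + s₂²/n₂) = √(14.1²/23 + 8.9²/12) = 3.9045
df = 31.59 → 31 (Welch–Satterthwaite, rounded down)
t* = 2.453

CI: 1.10 ± 2.453 · 3.9045 = 1.10 ± 9.58 = (-8.48, 10.68)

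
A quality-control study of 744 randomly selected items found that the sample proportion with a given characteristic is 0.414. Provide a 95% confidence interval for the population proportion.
(0.379, 0.449)

Proportion CI:
SE = √(p̂(1-p̂)/n) = √(0.414 · 0.586 / 744) = 0.01806

z* = 1.960
Margin = z* · SE = 1.960 · 0.01806 = 0.0354

CI: 0.414 ± 0.0354 = (0.379, 0.449)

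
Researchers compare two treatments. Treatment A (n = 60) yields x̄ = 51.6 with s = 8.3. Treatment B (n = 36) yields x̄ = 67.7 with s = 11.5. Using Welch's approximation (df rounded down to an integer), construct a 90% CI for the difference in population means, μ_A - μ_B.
(-19.77, -12.43)

Difference: x̄₁ - x̄₂ = -16.10
SE = √(s₁²/n₁ + s₂²/n₂) = √(8.3²/60 + 11.5²/36) = 2.1959
df = 56.99 → 56 (Welch–Satterthwaite, rounded down)
t* = 1.673

CI: -16.10 ± 1.673 · 2.1959 = -16.10 ± 3.67 = (-19.77, -12.43)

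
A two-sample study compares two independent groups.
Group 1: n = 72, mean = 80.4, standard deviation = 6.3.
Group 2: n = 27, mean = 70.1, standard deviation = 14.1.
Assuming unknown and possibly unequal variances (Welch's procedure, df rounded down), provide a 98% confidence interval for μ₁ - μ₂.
(3.37, 17.23)

Difference: x̄₁ - x̄₂ = 10.30
SE = √(s₁²/n₁ + s₂²/n₂) = √(6.3²/72 + 14.1²/27) = 2.8133
df = 29.98 → 29 (Welch–Satterthwaite, rounded down)
t* = 2.462

CI: 10.30 ± 2.462 · 2.8133 = 10.30 ± 6.93 = (3.37, 17.23)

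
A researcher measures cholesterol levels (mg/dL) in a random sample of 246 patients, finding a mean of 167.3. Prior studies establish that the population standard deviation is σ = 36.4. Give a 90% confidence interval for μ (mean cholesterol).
(163.48, 171.12)

z-interval (σ known):
z* = 1.645 for 90% confidence

Margin of error = z* · σ/√n = 1.645 · 36.4/√246 = 3.82

CI: (167.3 - 3.82, 167.3 + 3.82) = (163.48, 171.12)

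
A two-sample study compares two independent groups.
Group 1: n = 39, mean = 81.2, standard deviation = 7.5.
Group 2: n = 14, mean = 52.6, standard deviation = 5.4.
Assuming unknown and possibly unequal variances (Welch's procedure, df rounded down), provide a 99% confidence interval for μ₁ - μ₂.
(23.45, 33.75)

Difference: x̄₁ - x̄₂ = 28.60
SE = √(s₁²/n₁ + s₂²/n₂) = √(7.5²/39 + 5.4²/14) = 1.8775
df = 31.99 → 31 (Welch–Satterthwaite, rounded down)
t* = 2.744

CI: 28.60 ± 2.744 · 1.8775 = 28.60 ± 5.15 = (23.45, 33.75)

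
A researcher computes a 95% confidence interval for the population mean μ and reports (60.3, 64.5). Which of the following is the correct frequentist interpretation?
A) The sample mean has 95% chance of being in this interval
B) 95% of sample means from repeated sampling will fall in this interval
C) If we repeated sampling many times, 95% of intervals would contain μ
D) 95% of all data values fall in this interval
C

A) Wrong — x̄ is observed and sits in the interval by construction.
B) Wrong — coverage applies to intervals containing μ, not to future x̄ values.
C) Correct — this is the frequentist long-run coverage interpretation.
D) Wrong — a CI is about the parameter μ, not individual data values.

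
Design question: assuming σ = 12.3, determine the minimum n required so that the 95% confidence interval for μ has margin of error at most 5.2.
n ≥ 22

For margin E ≤ 5.2:
n ≥ (z* · σ / E)²
n ≥ (1.960 · 12.3 / 5.2)²
n ≥ 21.49

Minimum n = 22 (rounding up)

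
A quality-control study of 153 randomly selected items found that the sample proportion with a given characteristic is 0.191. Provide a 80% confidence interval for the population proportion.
(0.150, 0.232)

Proportion CI:
SE = √(p̂(1-p̂)/n) = √(0.191 · 0.809 / 153) = 0.03178

z* = 1.282
Margin = z* · SE = 1.282 · 0.03178 = 0.0407

CI: 0.191 ± 0.0407 = (0.150, 0.232)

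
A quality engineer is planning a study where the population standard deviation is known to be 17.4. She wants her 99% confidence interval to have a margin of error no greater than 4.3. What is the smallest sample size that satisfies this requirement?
n ≥ 109

For margin E ≤ 4.3:
n ≥ (z* · σ / E)²
n ≥ (2.576 · 17.4 / 4.3)²
n ≥ 108.66

Minimum n = 109 (rounding up)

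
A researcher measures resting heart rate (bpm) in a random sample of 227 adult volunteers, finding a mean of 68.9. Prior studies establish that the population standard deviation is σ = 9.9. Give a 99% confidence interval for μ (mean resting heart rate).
(67.21, 70.59)

z-interval (σ known):
z* = 2.576 for 99% confidence

Margin of error = z* · σ/√n = 2.576 · 9.9/√227 = 1.69

CI: (68.9 - 1.69, 68.9 + 1.69) = (67.21, 70.59)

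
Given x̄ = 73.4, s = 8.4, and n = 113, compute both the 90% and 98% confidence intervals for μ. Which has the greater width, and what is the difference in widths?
98% CI is wider by 1.11

df = 112
90% CI: t* = 1.659, (72.09, 74.71), width = 2 · t* · s/√n = 2.62
98% CI: t* = 2.360, (71.54, 75.26), width = 2 · t* · s/√n = 3.73

The 98% CI is wider by 3.73 - 2.62 = 1.11.
Higher confidence requires a wider interval.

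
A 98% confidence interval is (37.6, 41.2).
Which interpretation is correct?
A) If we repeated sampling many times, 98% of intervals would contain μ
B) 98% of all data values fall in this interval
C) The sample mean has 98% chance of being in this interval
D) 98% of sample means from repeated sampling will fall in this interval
A

A) Correct — this is the frequentist long-run coverage interpretation.
B) Wrong — a CI is about the parameter μ, not individual data values.
C) Wrong — x̄ is observed and sits in the interval by construction.
D) Wrong — coverage applies to intervals containing μ, not to future x̄ values.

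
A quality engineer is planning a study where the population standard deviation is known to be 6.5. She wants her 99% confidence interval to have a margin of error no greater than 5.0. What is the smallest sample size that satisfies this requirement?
n ≥ 12

For margin E ≤ 5.0:
n ≥ (z* · σ / E)²
n ≥ (2.576 · 6.5 / 5.0)²
n ≥ 11.21

Minimum n = 12 (rounding up)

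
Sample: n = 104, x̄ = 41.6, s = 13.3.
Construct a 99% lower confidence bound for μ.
μ ≥ 38.52

Lower bound (one-sided):
t* = 2.363 (one-sided for 99%)
Lower bound = x̄ - t* · s/√n = 41.6 - 2.363 · 13.3/√104 = 38.52

We are 99% confident that μ ≥ 38.52.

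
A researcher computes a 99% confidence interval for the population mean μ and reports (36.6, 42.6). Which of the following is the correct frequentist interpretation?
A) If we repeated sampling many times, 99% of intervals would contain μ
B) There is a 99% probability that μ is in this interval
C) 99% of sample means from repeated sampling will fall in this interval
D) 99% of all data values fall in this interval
A

A) Correct — this is the frequentist long-run coverage interpretation.
B) Wrong — μ is fixed; the randomness lives in the interval, not in μ.
C) Wrong — coverage applies to intervals containing μ, not to future x̄ values.
D) Wrong — a CI is about the parameter μ, not individual data values.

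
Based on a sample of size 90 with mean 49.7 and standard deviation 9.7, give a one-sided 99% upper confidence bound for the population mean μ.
μ ≤ 52.12

Upper bound (one-sided):
t* = 2.369 (one-sided for 99%)
Upper bound = x̄ + t* · s/√n = 49.7 + 2.369 · 9.7/√90 = 52.12

We are 99% confident that μ ≤ 52.12.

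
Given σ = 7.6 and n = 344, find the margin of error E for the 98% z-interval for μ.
Margin of error = 0.95

Margin of error = z* · σ/√n
= 2.326 · 7.6/√344
= 2.326 · 7.6/18.5472
= 0.95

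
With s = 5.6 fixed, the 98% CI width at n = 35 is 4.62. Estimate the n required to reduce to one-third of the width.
n ≈ 315

CI width ∝ 1/√n
To reduce width by factor 3, need √n to grow by 3 → need 3² = 9 times as many samples.

Current: n = 35, width = 4.62
New: n = 315, width ≈ 1.48

Width reduced by factor of 4.62/1.48 = 3.12.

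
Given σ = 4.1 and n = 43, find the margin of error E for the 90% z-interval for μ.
Margin of error = 1.03

Margin of error = z* · σ/√n
= 1.645 · 4.1/√43
= 1.645 · 4.1/6.5574
= 1.03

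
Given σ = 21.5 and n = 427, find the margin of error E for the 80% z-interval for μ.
Margin of error = 1.33

Margin of error = z* · σ/√n
= 1.282 · 21.5/√427
= 1.282 · 21.5/20.6640
= 1.33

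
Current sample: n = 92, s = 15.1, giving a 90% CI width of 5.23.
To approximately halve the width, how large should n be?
n ≈ 368

CI width ∝ 1/√n
To reduce width by factor 2, need √n to grow by 2 → need 2² = 4 times as many samples.

Current: n = 92, width = 5.23
New: n = 368, width ≈ 2.60

Width reduced by factor of 5.23/2.60 = 2.01.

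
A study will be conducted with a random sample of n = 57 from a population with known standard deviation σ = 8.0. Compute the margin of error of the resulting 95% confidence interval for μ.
Margin of error = 2.08

Margin of error = z* · σ/√n
= 1.960 · 8.0/√57
= 1.960 · 8.0/7.5498
= 2.08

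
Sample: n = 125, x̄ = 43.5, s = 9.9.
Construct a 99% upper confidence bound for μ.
μ ≤ 45.59

Upper bound (one-sided):
t* = 2.357 (one-sided for 99%)
Upper bound = x̄ + t* · s/√n = 43.5 + 2.357 · 9.9/√125 = 45.59

We are 99% confident that μ ≤ 45.59.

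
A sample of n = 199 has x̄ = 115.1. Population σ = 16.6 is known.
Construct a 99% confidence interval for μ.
(112.07, 118.13)

z-interval (σ known):
z* = 2.576 for 99% confidence

Margin of error = z* · σ/√n = 2.576 · 16.6/√199 = 3.03

CI: (115.1 - 3.03, 115.1 + 3.03) = (112.07, 118.13)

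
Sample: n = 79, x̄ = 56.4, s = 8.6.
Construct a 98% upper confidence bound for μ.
μ ≤ 58.42

Upper bound (one-sided):
t* = 2.089 (one-sided for 98%)
Upper bound = x̄ + t* · s/√n = 56.4 + 2.089 · 8.6/√79 = 58.42

We are 98% confident that μ ≤ 58.42.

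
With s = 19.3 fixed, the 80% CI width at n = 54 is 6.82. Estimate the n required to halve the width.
n ≈ 216

CI width ∝ 1/√n
To reduce width by factor 2, need √n to grow by 2 → need 2² = 4 times as many samples.

Current: n = 54, width = 6.82
New: n = 216, width ≈ 3.38

Width reduced by factor of 6.82/3.38 = 2.02.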